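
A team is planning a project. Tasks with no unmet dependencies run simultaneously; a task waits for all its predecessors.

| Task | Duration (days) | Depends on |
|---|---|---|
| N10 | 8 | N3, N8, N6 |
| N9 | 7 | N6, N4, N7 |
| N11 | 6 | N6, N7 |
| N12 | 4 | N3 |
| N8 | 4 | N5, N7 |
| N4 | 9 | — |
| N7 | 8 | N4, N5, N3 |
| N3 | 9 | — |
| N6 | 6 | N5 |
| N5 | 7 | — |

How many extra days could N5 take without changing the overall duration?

The longest chain is N3→N7→N8→N10 = 9+8+4+8 = 29; overall finish 29 days.
Longest path through N5: 27 days (earliest finish 7, latest finish 9).
Slack of N5 = 2 − 0 = 2 days.

2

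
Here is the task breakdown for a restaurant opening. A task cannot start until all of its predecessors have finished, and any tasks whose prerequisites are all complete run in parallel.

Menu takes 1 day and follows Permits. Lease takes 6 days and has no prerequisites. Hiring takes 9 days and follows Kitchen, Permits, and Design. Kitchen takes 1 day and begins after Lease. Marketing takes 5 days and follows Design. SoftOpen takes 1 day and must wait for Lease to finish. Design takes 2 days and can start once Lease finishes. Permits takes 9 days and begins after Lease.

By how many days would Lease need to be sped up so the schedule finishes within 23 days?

Current finish: 24 days; target: 23.
Lease is on every critical path, so each day cut from Lease cuts the finish by one (this holds down to a finish of 19).
Need 24 − 23 = 1 day off Lease → Lease becomes 5 days, finish becomes 23.

1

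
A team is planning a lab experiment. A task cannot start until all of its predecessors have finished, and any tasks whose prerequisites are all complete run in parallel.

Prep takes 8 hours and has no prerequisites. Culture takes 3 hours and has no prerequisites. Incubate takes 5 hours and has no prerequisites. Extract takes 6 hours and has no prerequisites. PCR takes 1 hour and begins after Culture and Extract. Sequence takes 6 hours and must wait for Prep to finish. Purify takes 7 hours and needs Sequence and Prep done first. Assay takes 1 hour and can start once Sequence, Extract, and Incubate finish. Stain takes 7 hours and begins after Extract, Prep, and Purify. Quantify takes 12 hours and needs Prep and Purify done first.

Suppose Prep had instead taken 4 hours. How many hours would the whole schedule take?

Critical path before the change: Prep→Sequence→Purify→Quantify = 8+6+7+12 = 33 giving 33 hours.
Since Prep is critical, the -4 change carries straight to that chain (now 29 hours).
That remains the longest chain; total 29 hours.

29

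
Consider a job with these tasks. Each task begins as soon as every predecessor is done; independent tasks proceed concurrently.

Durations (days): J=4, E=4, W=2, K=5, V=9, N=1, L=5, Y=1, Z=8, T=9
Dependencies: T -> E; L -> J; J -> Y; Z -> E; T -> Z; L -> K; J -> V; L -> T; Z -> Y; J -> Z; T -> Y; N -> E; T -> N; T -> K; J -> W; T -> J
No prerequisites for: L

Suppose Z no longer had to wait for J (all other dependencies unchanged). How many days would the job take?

Original critical path: L→T→J→Z→E = 5+9+4+8+4 = 30 ⇒ 30 days.
Without J→Z, Z's earliest start moves from 18 to 14.
New critical path: L→T→J→V = 5+9+4+9 = 27 ⇒ 27 days.

27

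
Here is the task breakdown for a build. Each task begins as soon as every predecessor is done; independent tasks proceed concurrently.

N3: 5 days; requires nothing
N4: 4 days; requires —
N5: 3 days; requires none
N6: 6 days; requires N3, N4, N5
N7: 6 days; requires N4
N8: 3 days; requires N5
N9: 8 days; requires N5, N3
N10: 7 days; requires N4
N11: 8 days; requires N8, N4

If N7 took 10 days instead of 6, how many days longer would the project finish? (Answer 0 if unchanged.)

Baseline: N5→N8→N11 = 3+3+8 = 14 → 14 days.
The longest path through N7 is only 10 days, so N7 has float 4.
Now N4→N7 = 4+10 = 14 is longest, so the finish becomes 14 days.
Change in finish: 14 − 14 = +0 days.

0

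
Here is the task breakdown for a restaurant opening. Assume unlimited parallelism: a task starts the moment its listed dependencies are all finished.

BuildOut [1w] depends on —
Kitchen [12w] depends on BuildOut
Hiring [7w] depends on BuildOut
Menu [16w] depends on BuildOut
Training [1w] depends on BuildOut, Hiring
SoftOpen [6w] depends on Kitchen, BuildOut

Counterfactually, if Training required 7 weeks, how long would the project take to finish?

Actual critical path: BuildOut→Kitchen→SoftOpen = 1+12+6 = 19 ⇒ 19 weeks.
The longest path through Training is only 9 weeks, so Training has float 10.
The critical path is still BuildOut→Kitchen→SoftOpen; finish is now 19 weeks.

19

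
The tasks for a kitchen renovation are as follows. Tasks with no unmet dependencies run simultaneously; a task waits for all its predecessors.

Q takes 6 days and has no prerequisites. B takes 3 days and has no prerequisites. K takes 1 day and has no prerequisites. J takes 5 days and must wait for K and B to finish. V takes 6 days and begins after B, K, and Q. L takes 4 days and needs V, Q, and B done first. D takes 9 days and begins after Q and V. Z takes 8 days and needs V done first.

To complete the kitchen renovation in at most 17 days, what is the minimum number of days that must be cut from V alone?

4

Current finish: 21 days; target: 17.
V is on every critical path, so each day cut from V cuts the finish by one (this holds down to a finish of 16).
Need 21 − 17 = 4 days off V → V becomes 2 days, finish becomes 17.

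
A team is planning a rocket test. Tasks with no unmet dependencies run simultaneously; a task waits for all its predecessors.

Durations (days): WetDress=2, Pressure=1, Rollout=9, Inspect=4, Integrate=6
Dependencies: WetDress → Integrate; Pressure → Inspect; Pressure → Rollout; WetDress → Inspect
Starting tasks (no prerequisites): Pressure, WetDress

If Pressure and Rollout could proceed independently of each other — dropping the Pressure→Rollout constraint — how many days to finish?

9

With the dependency in place, Pressure→Rollout = 1+9 = 10 sets the finish at 10 days.
Without Pressure→Rollout, Rollout's earliest start moves from 1 to 0.
New critical path: Rollout = 9 = 9 ⇒ 9 days.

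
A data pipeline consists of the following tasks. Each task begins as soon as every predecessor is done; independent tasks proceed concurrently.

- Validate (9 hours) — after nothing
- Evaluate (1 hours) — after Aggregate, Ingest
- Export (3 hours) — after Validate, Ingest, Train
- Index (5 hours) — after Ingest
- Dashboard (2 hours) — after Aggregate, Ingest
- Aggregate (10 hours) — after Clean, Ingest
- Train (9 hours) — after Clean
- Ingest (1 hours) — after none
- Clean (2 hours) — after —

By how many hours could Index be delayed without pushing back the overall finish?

The longest chain is Clean→Aggregate→Dashboard = 2+10+2 = 14; overall finish 14 hours.
Index finishes as early as 6 and must finish by 14.
Slack of Index = 9 − 1 = 8 hours.

8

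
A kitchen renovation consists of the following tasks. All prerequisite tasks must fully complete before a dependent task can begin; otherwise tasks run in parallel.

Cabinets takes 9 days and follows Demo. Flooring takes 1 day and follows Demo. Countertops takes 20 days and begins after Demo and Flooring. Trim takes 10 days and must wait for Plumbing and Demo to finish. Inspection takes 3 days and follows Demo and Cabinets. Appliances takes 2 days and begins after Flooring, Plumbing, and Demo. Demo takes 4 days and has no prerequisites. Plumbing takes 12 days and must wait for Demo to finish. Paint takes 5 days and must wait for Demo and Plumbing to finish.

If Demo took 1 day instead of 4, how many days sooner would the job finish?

3

As given, the longest chain is Demo→Plumbing→Trim = 4+12+10 = 26, so the finish is 26 days.
Demo lies on that path, so at 1 day the path becomes 23 days.
No other chain overtakes it, so the finish is 23 days.
Change in finish: 23 − 26 = -3 days.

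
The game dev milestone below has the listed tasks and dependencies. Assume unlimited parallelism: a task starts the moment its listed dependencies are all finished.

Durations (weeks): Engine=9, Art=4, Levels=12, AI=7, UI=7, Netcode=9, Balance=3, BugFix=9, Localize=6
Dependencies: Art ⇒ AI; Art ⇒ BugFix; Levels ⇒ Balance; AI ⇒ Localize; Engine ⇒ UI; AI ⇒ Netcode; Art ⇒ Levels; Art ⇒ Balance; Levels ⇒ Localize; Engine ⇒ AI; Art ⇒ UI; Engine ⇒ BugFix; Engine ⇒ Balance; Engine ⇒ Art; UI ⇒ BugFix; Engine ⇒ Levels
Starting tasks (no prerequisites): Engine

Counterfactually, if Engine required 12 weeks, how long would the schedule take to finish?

Actual critical path: Engine→Art→Levels→Localize = 9+4+12+6 = 31 ⇒ 31 weeks.
Engine is on the critical path; changing it to 12 makes that path 34 weeks.
No other chain overtakes it, so the finish is 34 weeks.

34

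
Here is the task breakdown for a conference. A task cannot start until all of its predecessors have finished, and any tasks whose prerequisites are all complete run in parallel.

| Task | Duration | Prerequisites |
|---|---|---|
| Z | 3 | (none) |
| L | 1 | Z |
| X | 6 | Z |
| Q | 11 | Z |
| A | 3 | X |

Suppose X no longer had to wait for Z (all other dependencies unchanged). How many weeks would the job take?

14

With the dependency in place, Z→Q = 3+11 = 14 sets the finish at 14 weeks.
Without Z→X, X's earliest start moves from 3 to 0.
New critical path: Z→Q = 3+11 = 14 ⇒ 14 weeks.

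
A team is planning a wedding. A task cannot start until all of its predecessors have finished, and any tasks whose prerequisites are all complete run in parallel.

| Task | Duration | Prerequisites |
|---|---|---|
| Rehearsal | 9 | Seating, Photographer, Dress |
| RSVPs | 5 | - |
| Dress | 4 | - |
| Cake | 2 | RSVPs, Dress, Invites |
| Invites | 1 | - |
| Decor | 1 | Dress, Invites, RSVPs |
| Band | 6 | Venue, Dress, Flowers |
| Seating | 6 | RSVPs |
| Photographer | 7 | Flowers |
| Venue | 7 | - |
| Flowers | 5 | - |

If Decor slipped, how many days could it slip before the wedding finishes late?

15

The longest chain is Flowers→Photographer→Rehearsal = 5+7+9 = 21; overall finish 21 days.
Longest path through Decor: 6 days (earliest finish 6, latest finish 21).
So Decor can slip 21 − 6 = 15 days.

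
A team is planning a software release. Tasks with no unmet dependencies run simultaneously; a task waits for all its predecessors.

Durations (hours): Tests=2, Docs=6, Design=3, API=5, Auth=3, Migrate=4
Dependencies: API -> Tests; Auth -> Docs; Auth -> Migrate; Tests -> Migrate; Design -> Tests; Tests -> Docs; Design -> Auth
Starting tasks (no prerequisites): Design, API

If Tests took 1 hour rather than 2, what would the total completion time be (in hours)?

Baseline: API→Tests→Docs = 5+2+6 = 13 → 13 hours.
Tests is on the critical path; changing it to 1 makes that path 12 hours.
The binding chain switches to Design→Auth→Docs = 3+3+6 = 12; finish 12 hours.

12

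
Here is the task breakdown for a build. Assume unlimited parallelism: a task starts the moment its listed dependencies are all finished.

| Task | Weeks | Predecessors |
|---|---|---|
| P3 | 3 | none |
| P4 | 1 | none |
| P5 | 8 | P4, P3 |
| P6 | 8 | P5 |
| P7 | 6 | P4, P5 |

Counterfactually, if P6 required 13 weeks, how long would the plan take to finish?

Baseline: P3→P5→P6 = 3+8+8 = 19 → 19 weeks.
P6 lies on that path, so at 13 weeks the path becomes 24 weeks.
The critical path is still P3→P5→P6; finish is now 24 weeks.

24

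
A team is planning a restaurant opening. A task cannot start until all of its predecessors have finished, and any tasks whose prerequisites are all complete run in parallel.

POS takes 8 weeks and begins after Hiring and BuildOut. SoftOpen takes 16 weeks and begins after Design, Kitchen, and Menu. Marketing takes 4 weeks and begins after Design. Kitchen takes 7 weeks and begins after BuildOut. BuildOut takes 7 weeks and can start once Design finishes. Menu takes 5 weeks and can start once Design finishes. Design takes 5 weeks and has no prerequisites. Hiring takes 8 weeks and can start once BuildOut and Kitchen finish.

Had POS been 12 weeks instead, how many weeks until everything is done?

39

The binding path is Design→BuildOut→Kitchen→Hiring→POS = 5+7+7+8+8 = 35; finish at 35 weeks.
POS is on the critical path; changing it to 12 makes that path 39 weeks.
The critical path is still Design→BuildOut→Kitchen→Hiring→POS; finish is now 39 weeks.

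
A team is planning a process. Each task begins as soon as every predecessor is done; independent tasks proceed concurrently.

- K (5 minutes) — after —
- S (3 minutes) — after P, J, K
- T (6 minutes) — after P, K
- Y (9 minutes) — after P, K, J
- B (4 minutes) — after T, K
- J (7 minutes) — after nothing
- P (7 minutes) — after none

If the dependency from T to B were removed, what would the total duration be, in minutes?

With the dependency in place, P→T→B = 7+6+4 = 17 sets the finish at 17 minutes.
Without T→B, B's earliest start moves from 13 to 5.
The longest chain is now J→Y = 7+9 = 16, so the job takes 16 minutes.

16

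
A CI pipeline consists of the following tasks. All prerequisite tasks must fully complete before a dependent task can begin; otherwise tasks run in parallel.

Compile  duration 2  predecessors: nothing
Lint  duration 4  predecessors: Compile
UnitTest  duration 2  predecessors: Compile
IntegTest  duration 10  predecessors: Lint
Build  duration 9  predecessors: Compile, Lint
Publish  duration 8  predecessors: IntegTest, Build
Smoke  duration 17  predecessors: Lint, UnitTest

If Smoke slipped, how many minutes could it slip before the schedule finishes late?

The longest chain is Compile→Lint→IntegTest→Publish = 2+4+10+8 = 24; overall finish 24 minutes.
Smoke finishes as early as 23 and must finish by 24.
Float = 24 − 23 = 1.

1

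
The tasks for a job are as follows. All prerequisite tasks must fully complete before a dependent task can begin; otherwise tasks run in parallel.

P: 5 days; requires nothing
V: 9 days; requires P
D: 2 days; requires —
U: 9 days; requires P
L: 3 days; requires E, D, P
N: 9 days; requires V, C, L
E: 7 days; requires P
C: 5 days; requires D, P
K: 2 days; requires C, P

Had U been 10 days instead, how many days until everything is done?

The binding path is P→E→L→N = 5+7+3+9 = 24; finish at 24 days.
U has 10 days of float (longest path through it is 14).
That remains the longest chain; total 24 days.

24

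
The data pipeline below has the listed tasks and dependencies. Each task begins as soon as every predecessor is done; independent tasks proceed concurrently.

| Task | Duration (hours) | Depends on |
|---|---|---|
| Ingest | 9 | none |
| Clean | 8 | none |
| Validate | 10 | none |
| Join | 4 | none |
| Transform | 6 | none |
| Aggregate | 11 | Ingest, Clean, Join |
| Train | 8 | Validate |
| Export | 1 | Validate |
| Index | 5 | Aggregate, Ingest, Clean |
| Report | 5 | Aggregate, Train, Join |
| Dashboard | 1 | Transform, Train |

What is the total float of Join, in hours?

5

The longest chain is Ingest→Aggregate→Index = 9+11+5 = 25; overall finish 25 hours.
Longest path through Join: 20 hours (earliest finish 4, latest finish 9).
Slack of Join = 5 − 0 = 5 hours.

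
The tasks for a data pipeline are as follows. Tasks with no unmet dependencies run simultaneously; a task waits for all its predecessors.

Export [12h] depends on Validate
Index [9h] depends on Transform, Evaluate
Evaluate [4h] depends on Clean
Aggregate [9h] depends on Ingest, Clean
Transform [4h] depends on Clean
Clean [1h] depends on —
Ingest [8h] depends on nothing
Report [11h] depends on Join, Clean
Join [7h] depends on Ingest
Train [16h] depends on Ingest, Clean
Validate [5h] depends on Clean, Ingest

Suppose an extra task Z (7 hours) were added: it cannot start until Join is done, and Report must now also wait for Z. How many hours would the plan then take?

Originally the plan takes 26 hours.
With Z inserted, Report now waits for max(Join, Clean, Z).
New critical path: Ingest→Join→Z→Report = 8+7+7+11 = 33 ⇒ 33 hours.

33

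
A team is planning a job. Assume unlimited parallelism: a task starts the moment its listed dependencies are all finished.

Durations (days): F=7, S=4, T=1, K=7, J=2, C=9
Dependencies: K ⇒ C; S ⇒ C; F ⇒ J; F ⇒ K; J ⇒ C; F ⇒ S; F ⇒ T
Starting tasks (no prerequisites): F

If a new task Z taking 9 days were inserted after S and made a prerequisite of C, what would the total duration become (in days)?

Originally the job takes 23 days.
With Z inserted, C now waits for max(J, S, K, Z).
New critical path: F→S→Z→C = 7+4+9+9 = 29 ⇒ 29 days.

29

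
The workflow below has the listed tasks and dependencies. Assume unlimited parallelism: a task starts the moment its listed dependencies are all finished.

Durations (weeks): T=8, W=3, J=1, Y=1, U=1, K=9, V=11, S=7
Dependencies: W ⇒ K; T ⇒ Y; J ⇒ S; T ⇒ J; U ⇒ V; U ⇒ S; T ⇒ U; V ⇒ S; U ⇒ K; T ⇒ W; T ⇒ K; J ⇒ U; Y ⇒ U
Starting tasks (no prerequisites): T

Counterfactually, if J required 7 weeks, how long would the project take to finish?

Actual critical path: T→J→U→V→S = 8+1+1+11+7 = 28 ⇒ 28 weeks.
Since J is critical, the +6 change carries straight to that chain (now 34 weeks).
The critical path is still T→J→U→V→S; finish is now 34 weeks.

34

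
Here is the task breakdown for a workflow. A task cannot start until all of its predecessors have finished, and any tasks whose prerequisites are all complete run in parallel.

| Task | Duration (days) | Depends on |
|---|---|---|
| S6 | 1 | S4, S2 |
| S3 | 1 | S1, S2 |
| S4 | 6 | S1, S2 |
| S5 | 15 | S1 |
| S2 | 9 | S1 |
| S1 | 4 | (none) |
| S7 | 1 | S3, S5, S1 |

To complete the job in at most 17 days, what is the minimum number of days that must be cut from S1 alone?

Current finish: 20 days; target: 17.
S1 is on every critical path, so each day cut from S1 cuts the finish by one (this holds down to a finish of 17).
Need 20 − 17 = 3 days off S1 → S1 becomes 1 day, finish becomes 17.

3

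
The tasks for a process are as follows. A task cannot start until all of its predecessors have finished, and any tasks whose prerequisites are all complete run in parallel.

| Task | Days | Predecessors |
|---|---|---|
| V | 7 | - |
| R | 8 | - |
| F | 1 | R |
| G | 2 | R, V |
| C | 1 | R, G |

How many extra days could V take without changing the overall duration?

The longest chain is R→G→C = 8+2+1 = 11; overall finish 11 days.
Longest path through V: 10 days (earliest finish 7, latest finish 8).
So V can slip 8 − 7 = 1 day.

1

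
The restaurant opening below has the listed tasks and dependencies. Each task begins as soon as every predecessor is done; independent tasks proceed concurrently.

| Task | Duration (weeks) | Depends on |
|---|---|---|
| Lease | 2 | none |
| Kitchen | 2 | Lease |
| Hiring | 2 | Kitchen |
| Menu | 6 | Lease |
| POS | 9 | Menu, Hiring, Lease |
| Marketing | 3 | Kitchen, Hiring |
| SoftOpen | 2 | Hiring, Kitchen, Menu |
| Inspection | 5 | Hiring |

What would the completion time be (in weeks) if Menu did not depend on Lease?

Before: longest chain Lease→Menu→POS = 2+6+9 = 17, finish 17.
Without Lease→Menu, Menu's earliest start moves from 2 to 0.
New critical path: Lease→Kitchen→Hiring→POS = 2+2+2+9 = 15 ⇒ 15 weeks.

15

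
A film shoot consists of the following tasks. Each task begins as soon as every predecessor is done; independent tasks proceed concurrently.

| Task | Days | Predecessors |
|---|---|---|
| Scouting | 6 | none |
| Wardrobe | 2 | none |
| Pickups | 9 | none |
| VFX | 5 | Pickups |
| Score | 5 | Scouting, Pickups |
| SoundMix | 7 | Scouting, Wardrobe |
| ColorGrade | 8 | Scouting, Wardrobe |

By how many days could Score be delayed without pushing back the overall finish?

The longest chain is Scouting→ColorGrade = 6+8 = 14; overall finish 14 days.
Longest path through Score: 14 days (earliest finish 14, latest finish 14).
Float = 14 − 14 = 0.

0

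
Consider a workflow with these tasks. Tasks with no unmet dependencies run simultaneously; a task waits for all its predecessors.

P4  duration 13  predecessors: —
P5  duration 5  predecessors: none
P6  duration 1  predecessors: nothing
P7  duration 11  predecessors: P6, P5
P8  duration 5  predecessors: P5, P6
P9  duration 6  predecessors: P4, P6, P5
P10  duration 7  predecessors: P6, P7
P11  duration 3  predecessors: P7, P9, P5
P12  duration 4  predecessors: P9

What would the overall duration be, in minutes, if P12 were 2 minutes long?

Actual critical path: P4→P9→P12 = 13+6+4 = 23 ⇒ 23 minutes.
P12 is on the critical path; changing it to 2 makes that path 21 minutes.
Now P5→P7→P10 = 5+11+7 = 23 is longest, so the finish becomes 23 minutes.

23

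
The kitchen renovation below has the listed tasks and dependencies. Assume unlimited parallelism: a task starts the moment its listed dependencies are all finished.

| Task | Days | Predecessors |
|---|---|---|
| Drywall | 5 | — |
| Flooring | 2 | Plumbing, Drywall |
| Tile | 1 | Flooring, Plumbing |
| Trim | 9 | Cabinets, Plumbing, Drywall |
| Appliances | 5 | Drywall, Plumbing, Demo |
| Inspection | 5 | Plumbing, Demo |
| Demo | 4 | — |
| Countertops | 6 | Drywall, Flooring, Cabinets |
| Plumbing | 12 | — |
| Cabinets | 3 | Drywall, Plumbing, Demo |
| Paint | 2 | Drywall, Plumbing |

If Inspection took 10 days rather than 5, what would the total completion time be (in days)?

As given, the longest chain is Plumbing→Cabinets→Trim = 12+3+9 = 24, so the finish is 24 days.
The longest path through Inspection is only 17 days, so Inspection has float 7.
No other chain overtakes it, so the finish is 24 days.

24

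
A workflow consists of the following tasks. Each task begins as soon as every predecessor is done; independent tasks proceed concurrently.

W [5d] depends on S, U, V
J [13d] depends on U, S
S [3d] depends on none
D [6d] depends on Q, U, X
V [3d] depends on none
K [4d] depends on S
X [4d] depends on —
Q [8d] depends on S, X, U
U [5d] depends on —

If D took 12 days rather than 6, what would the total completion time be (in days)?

Critical path before the change: U→Q→D = 5+8+6 = 19 giving 19 days.
Since D is critical, the +6 change carries straight to that chain (now 25 days).
No other chain overtakes it, so the finish is 25 days.

25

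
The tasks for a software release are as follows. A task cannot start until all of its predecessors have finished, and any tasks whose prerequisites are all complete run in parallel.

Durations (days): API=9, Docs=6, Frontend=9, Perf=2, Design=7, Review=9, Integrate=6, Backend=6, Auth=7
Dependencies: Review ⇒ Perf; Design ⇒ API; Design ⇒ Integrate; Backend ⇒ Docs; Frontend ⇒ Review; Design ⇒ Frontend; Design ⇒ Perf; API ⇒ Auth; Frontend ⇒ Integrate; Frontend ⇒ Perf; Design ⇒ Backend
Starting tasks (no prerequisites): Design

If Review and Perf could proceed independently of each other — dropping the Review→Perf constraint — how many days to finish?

With the dependency in place, Design→Frontend→Review→Perf = 7+9+9+2 = 27 sets the finish at 27 days.
Without Review→Perf, Perf's earliest start moves from 25 to 16.
The longest chain is now Design→Frontend→Review = 7+9+9 = 25, so the plan takes 25 days.

25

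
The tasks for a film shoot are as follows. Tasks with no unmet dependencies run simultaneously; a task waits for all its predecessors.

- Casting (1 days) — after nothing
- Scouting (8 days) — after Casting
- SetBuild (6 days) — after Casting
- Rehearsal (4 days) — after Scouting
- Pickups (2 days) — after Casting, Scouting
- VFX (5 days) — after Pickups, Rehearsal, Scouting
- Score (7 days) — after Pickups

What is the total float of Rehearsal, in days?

The longest chain is Casting→Scouting→Rehearsal→VFX = 1+8+4+5 = 18; overall finish 18 days.
Rehearsal finishes as early as 13 and must finish by 13.
Float = 18 − 18 = 0.

0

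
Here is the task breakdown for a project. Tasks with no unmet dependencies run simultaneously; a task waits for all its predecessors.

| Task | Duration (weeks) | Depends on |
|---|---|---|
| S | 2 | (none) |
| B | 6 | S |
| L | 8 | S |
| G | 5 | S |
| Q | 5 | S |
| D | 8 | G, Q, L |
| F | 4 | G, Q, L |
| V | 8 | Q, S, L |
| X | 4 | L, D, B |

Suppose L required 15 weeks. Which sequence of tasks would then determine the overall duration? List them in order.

S, L, D, X

Baseline: S→L→D→X = 2+8+8+4 = 22 → 22 weeks.
L is on the critical path; changing it to 15 makes that path 29 weeks.
The critical path is still S→L→D→X; finish is now 29 weeks.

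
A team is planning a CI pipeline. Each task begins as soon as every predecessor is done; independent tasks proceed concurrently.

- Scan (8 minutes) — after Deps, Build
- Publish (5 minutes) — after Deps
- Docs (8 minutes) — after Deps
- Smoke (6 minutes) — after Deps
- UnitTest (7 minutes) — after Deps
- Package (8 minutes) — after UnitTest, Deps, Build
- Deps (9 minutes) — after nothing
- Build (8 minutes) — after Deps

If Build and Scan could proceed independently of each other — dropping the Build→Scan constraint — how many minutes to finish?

25

With the dependency in place, Deps→Build→Package = 9+8+8 = 25 sets the finish at 25 minutes.
Without Build→Scan, Scan's earliest start moves from 17 to 9.
The longest chain is now Deps→Build→Package = 9+8+8 = 25, so the job takes 25 minutes.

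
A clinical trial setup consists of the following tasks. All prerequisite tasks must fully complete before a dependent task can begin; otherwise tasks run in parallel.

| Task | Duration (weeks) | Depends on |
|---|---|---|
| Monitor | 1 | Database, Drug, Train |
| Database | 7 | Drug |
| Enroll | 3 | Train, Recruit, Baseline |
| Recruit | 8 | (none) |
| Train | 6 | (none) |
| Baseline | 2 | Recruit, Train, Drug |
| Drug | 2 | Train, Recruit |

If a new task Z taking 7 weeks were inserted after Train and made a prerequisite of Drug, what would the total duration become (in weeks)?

Originally the schedule takes 18 weeks.
With Z inserted, Drug now waits for max(Train, Recruit, Z).
New critical path: Train→Z→Drug→Database→Monitor = 6+7+2+7+1 = 23 ⇒ 23 weeks.

23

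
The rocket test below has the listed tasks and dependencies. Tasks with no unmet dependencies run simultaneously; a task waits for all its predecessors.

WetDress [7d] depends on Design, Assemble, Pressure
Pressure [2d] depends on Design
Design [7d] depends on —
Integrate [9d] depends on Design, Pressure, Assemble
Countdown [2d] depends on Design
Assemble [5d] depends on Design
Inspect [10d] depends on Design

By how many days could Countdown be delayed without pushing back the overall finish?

Design→Assemble→Integrate = 7+5+9 = 21 sets the makespan at 21 days.
Countdown finishes as early as 9 and must finish by 21.
Float = 21 − 9 = 12.

12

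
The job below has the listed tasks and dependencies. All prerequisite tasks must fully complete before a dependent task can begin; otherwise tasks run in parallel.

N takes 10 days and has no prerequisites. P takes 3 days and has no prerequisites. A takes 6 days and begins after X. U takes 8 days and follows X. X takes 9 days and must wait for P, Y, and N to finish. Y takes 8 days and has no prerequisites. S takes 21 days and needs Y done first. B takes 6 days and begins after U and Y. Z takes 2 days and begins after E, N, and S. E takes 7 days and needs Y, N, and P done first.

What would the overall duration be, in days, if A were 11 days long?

Baseline: N→X→U→B = 10+9+8+6 = 33 → 33 days.
A is off the critical path — its longest chain is 25 days, giving 8 of slack.
That remains the longest chain; total 33 days.

33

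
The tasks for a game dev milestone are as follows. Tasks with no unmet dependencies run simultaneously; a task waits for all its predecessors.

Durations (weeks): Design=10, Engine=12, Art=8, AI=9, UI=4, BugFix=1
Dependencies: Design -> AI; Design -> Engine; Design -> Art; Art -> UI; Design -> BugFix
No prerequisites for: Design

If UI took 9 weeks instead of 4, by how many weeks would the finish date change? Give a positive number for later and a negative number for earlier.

5

As given, the longest chain is Design→Art→UI = 10+8+4 = 22, so the finish is 22 weeks.
Since UI is critical, the +5 change carries straight to that chain (now 27 weeks).
No other chain overtakes it, so the finish is 27 weeks.
Change in finish: 27 − 22 = +5 weeks.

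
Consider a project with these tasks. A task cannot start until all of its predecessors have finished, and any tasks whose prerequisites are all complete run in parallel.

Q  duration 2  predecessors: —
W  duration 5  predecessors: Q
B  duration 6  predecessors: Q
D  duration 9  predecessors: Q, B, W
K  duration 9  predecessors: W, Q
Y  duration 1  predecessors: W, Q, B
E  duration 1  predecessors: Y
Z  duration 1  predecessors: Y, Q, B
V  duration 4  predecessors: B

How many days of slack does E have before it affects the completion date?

The longest chain is Q→B→D = 2+6+9 = 17; overall finish 17 days.
E finishes as early as 10 and must finish by 17.
Float = 17 − 10 = 7.

7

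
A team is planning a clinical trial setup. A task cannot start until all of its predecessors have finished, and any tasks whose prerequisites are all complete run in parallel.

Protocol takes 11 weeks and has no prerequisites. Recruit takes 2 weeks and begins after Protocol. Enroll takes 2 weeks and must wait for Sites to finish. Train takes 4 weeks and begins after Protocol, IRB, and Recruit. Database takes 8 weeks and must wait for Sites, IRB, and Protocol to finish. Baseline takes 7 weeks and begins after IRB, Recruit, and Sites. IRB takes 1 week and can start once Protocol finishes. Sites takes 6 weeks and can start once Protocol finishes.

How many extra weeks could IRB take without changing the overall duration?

Protocol→Sites→Database = 11+6+8 = 25 sets the makespan at 25 weeks.
The longest chain containing IRB totals 20 weeks.
Slack of IRB = 16 − 11 = 5 weeks.

5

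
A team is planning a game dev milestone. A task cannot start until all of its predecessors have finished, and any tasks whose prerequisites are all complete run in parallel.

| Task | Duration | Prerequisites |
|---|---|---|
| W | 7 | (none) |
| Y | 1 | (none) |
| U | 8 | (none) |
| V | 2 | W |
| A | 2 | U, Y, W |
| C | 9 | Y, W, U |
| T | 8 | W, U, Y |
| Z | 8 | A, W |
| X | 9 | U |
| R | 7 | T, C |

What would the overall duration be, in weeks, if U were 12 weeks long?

28

The binding path is U→C→R = 8+9+7 = 24; finish at 24 weeks.
U lies on that path, so at 12 weeks the path becomes 28 weeks.
No other chain overtakes it, so the finish is 28 weeks.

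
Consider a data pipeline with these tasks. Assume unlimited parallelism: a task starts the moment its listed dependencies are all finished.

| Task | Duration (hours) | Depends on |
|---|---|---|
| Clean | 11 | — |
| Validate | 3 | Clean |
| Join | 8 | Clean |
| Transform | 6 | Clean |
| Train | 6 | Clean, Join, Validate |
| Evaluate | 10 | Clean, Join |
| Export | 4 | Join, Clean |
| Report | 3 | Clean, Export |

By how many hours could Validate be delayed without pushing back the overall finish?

9

Clean→Join→Evaluate = 11+8+10 = 29 sets the makespan at 29 hours.
Longest path through Validate: 20 hours (earliest finish 14, latest finish 23).
Float = 29 − 20 = 9.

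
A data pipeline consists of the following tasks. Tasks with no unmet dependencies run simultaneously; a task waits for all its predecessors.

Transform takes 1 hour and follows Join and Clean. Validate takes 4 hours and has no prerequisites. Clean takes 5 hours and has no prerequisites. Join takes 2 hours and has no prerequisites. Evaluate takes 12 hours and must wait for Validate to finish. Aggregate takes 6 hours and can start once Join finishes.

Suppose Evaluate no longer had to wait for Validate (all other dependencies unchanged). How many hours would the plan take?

Original critical path: Validate→Evaluate = 4+12 = 16 ⇒ 16 hours.
Without Validate→Evaluate, Evaluate's earliest start moves from 4 to 0.
New critical path: Evaluate = 12 = 12 ⇒ 12 hours.

12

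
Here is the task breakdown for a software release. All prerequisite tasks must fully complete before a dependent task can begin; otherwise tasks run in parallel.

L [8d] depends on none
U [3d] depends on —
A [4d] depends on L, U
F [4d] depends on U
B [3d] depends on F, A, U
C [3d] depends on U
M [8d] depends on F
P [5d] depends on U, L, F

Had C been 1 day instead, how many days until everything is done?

15

Baseline: L→A→B = 8+4+3 = 15 → 15 days.
C is off the critical path — its longest chain is 6 days, giving 9 of slack.
No other chain overtakes it, so the finish is 15 days.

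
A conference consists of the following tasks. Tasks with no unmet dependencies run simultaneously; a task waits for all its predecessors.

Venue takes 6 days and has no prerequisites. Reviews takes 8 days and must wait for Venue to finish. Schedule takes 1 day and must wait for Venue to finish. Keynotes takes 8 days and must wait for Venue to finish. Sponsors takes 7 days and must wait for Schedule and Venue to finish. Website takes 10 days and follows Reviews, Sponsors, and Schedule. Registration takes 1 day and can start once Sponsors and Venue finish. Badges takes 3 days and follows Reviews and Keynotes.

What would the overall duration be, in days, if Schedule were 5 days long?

28

Baseline: Venue→Schedule→Sponsors→Website = 6+1+7+10 = 24 → 24 days.
Schedule lies on that path, so at 5 days the path becomes 28 days.
The critical path is still Venue→Schedule→Sponsors→Website; finish is now 28 days.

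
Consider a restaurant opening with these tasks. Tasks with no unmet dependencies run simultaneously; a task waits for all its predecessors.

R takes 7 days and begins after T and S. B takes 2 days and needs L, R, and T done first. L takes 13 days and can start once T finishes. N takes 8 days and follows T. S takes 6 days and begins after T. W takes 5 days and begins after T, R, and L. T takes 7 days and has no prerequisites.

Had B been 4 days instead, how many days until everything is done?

Actual critical path: T→S→R→W = 7+6+7+5 = 25 ⇒ 25 days.
B is off the critical path — its longest chain is 22 days, giving 3 of slack.
No other chain overtakes it, so the finish is 25 days.

25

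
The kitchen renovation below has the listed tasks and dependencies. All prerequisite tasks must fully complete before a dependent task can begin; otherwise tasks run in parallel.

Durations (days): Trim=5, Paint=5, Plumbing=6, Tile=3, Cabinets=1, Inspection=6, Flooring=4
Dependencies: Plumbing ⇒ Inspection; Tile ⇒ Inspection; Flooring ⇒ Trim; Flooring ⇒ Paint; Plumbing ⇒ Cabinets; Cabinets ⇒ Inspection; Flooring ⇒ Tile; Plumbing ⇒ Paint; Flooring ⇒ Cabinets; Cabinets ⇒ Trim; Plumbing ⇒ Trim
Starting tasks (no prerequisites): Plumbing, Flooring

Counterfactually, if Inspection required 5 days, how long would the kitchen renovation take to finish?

12

Critical path before the change: Plumbing→Cabinets→Inspection = 6+1+6 = 13 giving 13 days.
Since Inspection is critical, the -1 change carries straight to that chain (now 12 days).
No other chain overtakes it, so the finish is 12 days.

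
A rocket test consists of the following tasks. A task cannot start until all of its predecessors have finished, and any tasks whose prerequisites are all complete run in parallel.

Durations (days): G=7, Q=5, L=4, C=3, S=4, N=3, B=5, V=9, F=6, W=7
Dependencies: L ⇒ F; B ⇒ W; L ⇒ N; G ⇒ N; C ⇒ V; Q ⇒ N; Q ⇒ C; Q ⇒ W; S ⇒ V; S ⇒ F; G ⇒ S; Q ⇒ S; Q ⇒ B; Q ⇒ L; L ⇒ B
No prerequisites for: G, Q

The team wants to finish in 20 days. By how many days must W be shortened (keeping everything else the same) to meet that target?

1

Current finish: 21 days; target: 20.
W is on every critical path, so each day cut from W cuts the finish by one (this holds down to a finish of 20).
Need 21 − 20 = 1 day off W → W becomes 6 days, finish becomes 20.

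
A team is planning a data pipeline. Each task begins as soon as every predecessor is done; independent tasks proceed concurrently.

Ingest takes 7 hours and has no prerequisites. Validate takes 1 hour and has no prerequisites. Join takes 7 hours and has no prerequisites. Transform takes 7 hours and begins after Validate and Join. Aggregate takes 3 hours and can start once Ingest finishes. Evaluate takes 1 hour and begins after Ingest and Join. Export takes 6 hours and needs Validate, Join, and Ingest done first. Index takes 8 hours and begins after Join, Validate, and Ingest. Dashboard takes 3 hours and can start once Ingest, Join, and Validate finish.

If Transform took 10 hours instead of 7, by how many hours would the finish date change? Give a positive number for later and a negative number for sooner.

2

Baseline: Ingest→Index = 7+8 = 15 → 15 hours.
Transform is off the critical path — its longest chain is 14 hours, giving 1 of slack.
Now Join→Transform = 7+10 = 17 is longest, so the finish becomes 17 hours.
Change in finish: 17 − 15 = +2 hours.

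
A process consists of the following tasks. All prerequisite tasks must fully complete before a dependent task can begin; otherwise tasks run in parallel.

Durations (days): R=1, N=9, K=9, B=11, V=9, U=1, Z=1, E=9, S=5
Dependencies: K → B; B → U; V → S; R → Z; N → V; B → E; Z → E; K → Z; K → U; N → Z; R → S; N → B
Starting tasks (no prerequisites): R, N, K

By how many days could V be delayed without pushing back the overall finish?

6

Critical path: N→B→E = 9+11+9 = 29, so the finish is 29 days.
V finishes as early as 18 and must finish by 24.
Slack of V = 15 − 9 = 6 days.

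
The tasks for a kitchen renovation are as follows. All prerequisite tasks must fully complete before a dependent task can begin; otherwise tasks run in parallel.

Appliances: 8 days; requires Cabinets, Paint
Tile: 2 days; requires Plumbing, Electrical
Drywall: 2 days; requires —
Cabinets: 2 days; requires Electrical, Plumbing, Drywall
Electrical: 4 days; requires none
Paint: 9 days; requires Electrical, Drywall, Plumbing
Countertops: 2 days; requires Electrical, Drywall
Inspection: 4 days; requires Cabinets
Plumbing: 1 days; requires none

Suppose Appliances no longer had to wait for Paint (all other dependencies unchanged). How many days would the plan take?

With the dependency in place, Electrical→Paint→Appliances = 4+9+8 = 21 sets the finish at 21 days.
Without Paint→Appliances, Appliances's earliest start moves from 13 to 6.
After: Electrical→Cabinets→Appliances = 4+2+8 = 14 → 14 days.

14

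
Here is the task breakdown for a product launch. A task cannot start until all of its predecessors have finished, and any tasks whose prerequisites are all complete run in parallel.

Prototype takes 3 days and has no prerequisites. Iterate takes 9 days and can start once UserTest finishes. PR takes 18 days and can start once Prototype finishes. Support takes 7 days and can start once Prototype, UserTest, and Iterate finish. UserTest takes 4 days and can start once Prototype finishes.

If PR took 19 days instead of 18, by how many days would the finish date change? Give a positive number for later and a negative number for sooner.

0

Baseline: Prototype→UserTest→Iterate→Support = 3+4+9+7 = 23 → 23 days.
PR has 2 days of float (longest path through it is 21).
That remains the longest chain; total 23 days.
Change in finish: 23 − 23 = +0 days.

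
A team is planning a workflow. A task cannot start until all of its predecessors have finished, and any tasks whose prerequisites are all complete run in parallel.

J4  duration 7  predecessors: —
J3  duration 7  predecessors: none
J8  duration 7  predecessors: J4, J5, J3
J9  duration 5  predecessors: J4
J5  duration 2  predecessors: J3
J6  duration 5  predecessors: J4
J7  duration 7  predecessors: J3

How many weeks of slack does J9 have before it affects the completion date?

4

Critical path: J3→J5→J8 = 7+2+7 = 16, so the finish is 16 weeks.
J9 finishes as early as 12 and must finish by 16.
Float = 16 − 12 = 4.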